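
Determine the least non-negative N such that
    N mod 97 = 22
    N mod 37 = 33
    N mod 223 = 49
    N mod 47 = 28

The moduli are pairwise coprime; M = 97·37·223·47 = 37616309.
M/97 = 387797; 387797 ≡ 88 (mod 97); 88·43 ≡ 1, so inverse 43.
M/37 = 1016657; 1016657 ≡ 8 (mod 37); 8·14 ≡ 1, so inverse 14.
M/223 = 168683; 168683 ≡ 95 (mod 223); 95·54 ≡ 1, so inverse 54.
M/47 = 800347; 800347 ≡ 31 (mod 47); 31·44 ≡ 1, so inverse 44.
N ≡ 22·387797·43 + 33·1016657·14 + 49·168683·54 + 28·800347·44 = 2268914218.
2268914218 mod 37616309 = 11935678.

11935678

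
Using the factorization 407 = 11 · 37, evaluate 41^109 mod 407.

337

Mod 11: 41 ≡ 8; by Fermat, exponent reduces to 109 mod 10 = 9; 8^9 ≡ 7 (mod 11).
Mod 37: 41 ≡ 4; by Fermat, exponent reduces to 109 mod 36 = 1; 4^1 ≡ 4 (mod 37).
Combine by CRT: x ≡ 7 (mod 11), x ≡ 4 (mod 37) ⇒ x ≡ 337 (mod 407).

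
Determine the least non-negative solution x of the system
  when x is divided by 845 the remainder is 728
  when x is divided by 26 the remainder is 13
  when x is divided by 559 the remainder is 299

gcd(845, 26) = 13 and 13 | (13 − 728), so the pair is consistent; merging gives x ≡ 1573 (mod 1690), where 1690 = lcm(845, 26).
gcd(1690, 559) = 13 and 13 | (299 − 1573), so the pair is consistent; merging gives x ≡ 53963 (mod 72670), where 72670 = lcm(1690, 559).
The solution is unique modulo lcm(845, 26, 559) = 72670.

53963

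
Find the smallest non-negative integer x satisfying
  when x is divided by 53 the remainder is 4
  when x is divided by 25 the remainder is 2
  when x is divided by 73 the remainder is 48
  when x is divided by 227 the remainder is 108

The moduli are pairwise coprime; N = 53·25·73·227 = 21956575.
N/53 = 414275; 414275 ≡ 27 (mod 53); 27·2 ≡ 1, so inverse 2.
N/25 = 878263; 878263 ≡ 13 (mod 25); 13·2 ≡ 1, so inverse 2.
N/73 = 300775; 300775 ≡ 15 (mod 73); 15·39 ≡ 1, so inverse 39.
N/227 = 96725; 96725 ≡ 23 (mod 227); 23·79 ≡ 1, so inverse 79.
x ≡ 4·414275·2 + 2·878263·2 + 48·300775·39 + 108·96725·79 = 1395135752.
1395135752 mod 21956575 = 11871527.

11871527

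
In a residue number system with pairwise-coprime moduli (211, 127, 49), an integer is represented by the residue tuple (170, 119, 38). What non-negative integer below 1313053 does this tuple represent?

806823

Combine the congruences pairwise.
From x ≡ 170 (mod 211) write x = 170 + 211t. Substituting into x ≡ 119 (mod 127) gives 211t ≡ 76 (mod 127), and since 84⁻¹ ≡ 62 (mod 127), t ≡ 13. Hence x ≡ 170 + 211·13 = 2913 (mod 26797).
From x ≡ 2913 (mod 26797) write x = 2913 + 26797t. Substituting into x ≡ 38 (mod 49) gives 26797t ≡ 16 (mod 49), and since 43⁻¹ ≡ 8 (mod 49), t ≡ 30. Hence x ≡ 2913 + 26797·30 = 806823 (mod 1313053).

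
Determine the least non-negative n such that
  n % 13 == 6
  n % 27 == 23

266

From n ≡ 6 (mod 13) write n = 6 + 13t. Substituting into n ≡ 23 (mod 27) gives 13t ≡ 17 (mod 27), and since 13⁻¹ ≡ 25 (mod 27), t ≡ 20. Hence n ≡ 6 + 13·20 = 266 (mod 351).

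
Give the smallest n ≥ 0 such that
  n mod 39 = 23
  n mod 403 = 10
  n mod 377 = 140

Combine the congruences pairwise.
gcd(39, 403) = 13 and 13 | (10 − 23), so the pair is consistent; merging gives n ≡ 413 (mod 1209), where 1209 = lcm(39, 403).
gcd(1209, 377) = 13 and 13 | (140 − 413), so the pair is consistent; merging gives n ≡ 13712 (mod 35061), where 35061 = lcm(1209, 377).
The solution is unique modulo lcm(39, 403, 377) = 35061.

13712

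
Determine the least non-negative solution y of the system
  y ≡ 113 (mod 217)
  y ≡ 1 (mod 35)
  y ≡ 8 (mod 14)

Combine the congruences pairwise.
gcd(217, 35) = 7 and 7 | (1 − 113), so the pair is consistent; merging gives y ≡ 981 (mod 1085), where 1085 = lcm(217, 35).
gcd(1085, 14) = 7 and 7 | (8 − 981), so the pair is consistent; merging gives y ≡ 2066 (mod 2170), where 2170 = lcm(1085, 14).
The solution is unique modulo lcm(217, 35, 14) = 2170.

2066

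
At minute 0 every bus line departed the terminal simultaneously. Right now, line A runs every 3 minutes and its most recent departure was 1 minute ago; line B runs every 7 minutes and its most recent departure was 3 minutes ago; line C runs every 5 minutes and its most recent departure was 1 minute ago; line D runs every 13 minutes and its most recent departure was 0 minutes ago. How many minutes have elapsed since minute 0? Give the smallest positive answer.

871

The moduli are pairwise coprime; N = 3·7·5·13 = 1365.
N/3 = 455; 455 ≡ 2 (mod 3); 2·2 ≡ 1, so inverse 2.
N/7 = 195; 195 ≡ 6 (mod 7); 6·6 ≡ 1, so inverse 6.
N/5 = 273; 273 ≡ 3 (mod 5); 3·2 ≡ 1, so inverse 2.
N/13 = 105; 105 ≡ 1 (mod 13), inverse 1.
t ≡ 1·455·2 + 3·195·6 + 1·273·2 + 0·105·1 = 4966.
4966 mod 1365 = 871.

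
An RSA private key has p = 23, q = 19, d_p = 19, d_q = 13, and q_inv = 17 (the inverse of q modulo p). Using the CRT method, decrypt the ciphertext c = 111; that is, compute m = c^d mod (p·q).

290

m₁ = c^(d_p) mod p: c ≡ 19 (mod 23), and 19^19 mod 23 = 14.
m₂ = c^(d_q) mod q: c ≡ 16 (mod 19), and 16^13 mod 19 = 5.
h = q_inv·(m₁ − m₂) mod p = 17·(14 − 5) mod 23 = 15.
m = m₂ + h·q = 5 + 15·19 = 290.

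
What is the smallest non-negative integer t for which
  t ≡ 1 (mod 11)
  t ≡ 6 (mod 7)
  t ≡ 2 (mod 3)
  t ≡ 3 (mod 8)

419

From t ≡ 1 (mod 11) write t = 1 + 11s. Substituting into t ≡ 6 (mod 7) gives 11s ≡ 5 (mod 7), and since 4⁻¹ ≡ 2 (mod 7), s ≡ 3. Hence t ≡ 1 + 11·3 = 34 (mod 77).
From t ≡ 34 (mod 77) write t = 34 + 77s. Substituting into t ≡ 2 (mod 3) gives 77s ≡ 1 (mod 3), and since 2⁻¹ ≡ 2 (mod 3), s ≡ 2. Hence t ≡ 34 + 77·2 = 188 (mod 231).
From t ≡ 188 (mod 231) write t = 188 + 231s. Substituting into t ≡ 3 (mod 8) gives 231s ≡ 7 (mod 8), and since 7⁻¹ ≡ 7 (mod 8), s ≡ 1. Hence t ≡ 188 + 231·1 = 419 (mod 1848).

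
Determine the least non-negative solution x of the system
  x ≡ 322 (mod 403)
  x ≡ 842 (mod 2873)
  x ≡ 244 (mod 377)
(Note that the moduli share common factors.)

1308057

gcd(403, 2873) = 13 and 13 | (842 − 322), so the pair is consistent; merging gives x ≡ 61175 (mod 89063), where 89063 = lcm(403, 2873).
gcd(89063, 377) = 13 and 13 | (244 − 61175), so the pair is consistent; merging gives x ≡ 1308057 (mod 2582827), where 2582827 = lcm(89063, 377).
The solution is unique modulo lcm(403, 2873, 377) = 2582827.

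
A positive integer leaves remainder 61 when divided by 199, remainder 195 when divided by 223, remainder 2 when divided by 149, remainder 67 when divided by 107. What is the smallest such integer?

The moduli are pairwise coprime; N = 199·223·149·107 = 707502511.
N/199 = 3555289; 3555289 ≡ 154 (mod 199); 154·84 ≡ 1, so inverse 84.
N/223 = 3172657; 3172657 ≡ 36 (mod 223); 36·31 ≡ 1, so inverse 31.
N/149 = 4748339; 4748339 ≡ 7 (mod 149); 7·64 ≡ 1, so inverse 64.
N/107 = 6612173; 6612173 ≡ 1 (mod 107), inverse 1.
m ≡ 61·3555289·84 + 195·3172657·31 + 2·4748339·64 + 67·6612173·1 = 38446815384.
38446815384 mod 707502511 = 241679790.

241679790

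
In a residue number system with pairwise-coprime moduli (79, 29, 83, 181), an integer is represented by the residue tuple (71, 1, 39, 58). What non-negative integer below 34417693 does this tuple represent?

20333960

From x ≡ 71 (mod 79) write x = 71 + 79t. Substituting into x ≡ 1 (mod 29) gives 79t ≡ 17 (mod 29), and since 21⁻¹ ≡ 18 (mod 29), t ≡ 16. Hence x ≡ 71 + 79·16 = 1335 (mod 2291).
From x ≡ 1335 (mod 2291) write x = 1335 + 2291t. Substituting into x ≡ 39 (mod 83) gives 2291t ≡ 32 (mod 83), and since 50⁻¹ ≡ 5 (mod 83), t ≡ 77. Hence x ≡ 1335 + 2291·77 = 177742 (mod 190153).
From x ≡ 177742 (mod 190153) write x = 177742 + 190153t. Substituting into x ≡ 58 (mod 181) gives 190153t ≡ 58 (mod 181), and since 103⁻¹ ≡ 58 (mod 181), t ≡ 106. Hence x ≡ 177742 + 190153·106 = 20333960 (mod 34417693).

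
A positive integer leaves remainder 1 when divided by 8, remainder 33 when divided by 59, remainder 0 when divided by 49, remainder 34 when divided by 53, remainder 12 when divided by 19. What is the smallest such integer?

The moduli are pairwise coprime; N = 8·59·49·53·19 = 23289896.
N/8 = 2911237; 2911237 ≡ 5 (mod 8); 5·5 ≡ 1, so inverse 5.
N/59 = 394744; 394744 ≡ 34 (mod 59); 34·33 ≡ 1, so inverse 33.
N/49 = 475304; 475304 ≡ 4 (mod 49); 4·37 ≡ 1, so inverse 37.
N/53 = 439432; 439432 ≡ 9 (mod 53); 9·6 ≡ 1, so inverse 6.
N/19 = 1225784; 1225784 ≡ 18 (mod 19); 18·18 ≡ 1, so inverse 18.
t ≡ 1·2911237·5 + 33·394744·33 + 0·475304·37 + 34·439432·6 + 12·1225784·18 = 798845873.
798845873 mod 23289896 = 6989409.

6989409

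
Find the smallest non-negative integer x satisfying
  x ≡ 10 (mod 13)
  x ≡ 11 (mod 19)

49

Combine the congruences pairwise.
From x ≡ 10 (mod 13) write x = 10 + 13t. Substituting into x ≡ 11 (mod 19) gives 13t ≡ 1 (mod 19), and since 13⁻¹ ≡ 3 (mod 19), t ≡ 3. Hence x ≡ 10 + 13·3 = 49 (mod 247).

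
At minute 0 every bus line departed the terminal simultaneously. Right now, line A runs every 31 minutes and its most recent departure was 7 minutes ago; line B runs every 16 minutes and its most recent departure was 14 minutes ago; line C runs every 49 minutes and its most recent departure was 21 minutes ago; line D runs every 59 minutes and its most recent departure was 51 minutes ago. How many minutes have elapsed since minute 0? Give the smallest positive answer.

103950

The moduli are pairwise coprime; N = 31·16·49·59 = 1433936.
N/31 = 46256; 46256 ≡ 4 (mod 31); 4·8 ≡ 1, so inverse 8.
N/16 = 89621; 89621 ≡ 5 (mod 16); 5·13 ≡ 1, so inverse 13.
N/49 = 29264; 29264 ≡ 11 (mod 49); 11·9 ≡ 1, so inverse 9.
N/59 = 24304; 24304 ≡ 55 (mod 59); 55·44 ≡ 1, so inverse 44.
t ≡ 7·46256·8 + 14·89621·13 + 21·29264·9 + 51·24304·44 = 78970430.
78970430 mod 1433936 = 103950.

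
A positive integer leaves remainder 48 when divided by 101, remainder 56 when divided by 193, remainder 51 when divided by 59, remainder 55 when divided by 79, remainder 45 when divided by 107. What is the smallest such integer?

4130246376

From m ≡ 48 (mod 101) write m = 48 + 101t. Substituting into m ≡ 56 (mod 193) gives 101t ≡ 8 (mod 193), and since 101⁻¹ ≡ 86 (mod 193), t ≡ 109. Hence m ≡ 48 + 101·109 = 11057 (mod 19493).
From m ≡ 11057 (mod 19493) write m = 11057 + 19493t. Substituting into m ≡ 51 (mod 59) gives 19493t ≡ 27 (mod 59), and since 23⁻¹ ≡ 18 (mod 59), t ≡ 14. Hence m ≡ 11057 + 19493·14 = 283959 (mod 1150087).
From m ≡ 283959 (mod 1150087) write m = 283959 + 1150087t. Substituting into m ≡ 55 (mod 79) gives 1150087t ≡ 22 (mod 79), and since 5⁻¹ ≡ 16 (mod 79), t ≡ 36. Hence m ≡ 283959 + 1150087·36 = 41687091 (mod 90856873).
From m ≡ 41687091 (mod 90856873) write m = 41687091 + 90856873t. Substituting into m ≡ 45 (mod 107) gives 90856873t ≡ 47 (mod 107), and since 70⁻¹ ≡ 26 (mod 107), t ≡ 45. Hence m ≡ 41687091 + 90856873·45 = 4130246376 (mod 9721685411).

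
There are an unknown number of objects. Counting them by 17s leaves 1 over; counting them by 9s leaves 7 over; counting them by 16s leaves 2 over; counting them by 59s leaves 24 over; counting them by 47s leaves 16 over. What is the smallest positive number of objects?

5860258

The moduli are pairwise coprime; M = 17·9·16·59·47 = 6788304.
M/17 = 399312; 399312 ≡ 16 (mod 17); 16·16 ≡ 1, so inverse 16.
M/9 = 754256; 754256 ≡ 2 (mod 9); 2·5 ≡ 1, so inverse 5.
M/16 = 424269; 424269 ≡ 13 (mod 16); 13·5 ≡ 1, so inverse 5.
M/59 = 115056; 115056 ≡ 6 (mod 59); 6·10 ≡ 1, so inverse 10.
M/47 = 144432; 144432 ≡ 1 (mod 47), inverse 1.
N ≡ 1·399312·16 + 7·754256·5 + 2·424269·5 + 24·115056·10 + 16·144432·1 = 66954994.
66954994 mod 6788304 = 5860258.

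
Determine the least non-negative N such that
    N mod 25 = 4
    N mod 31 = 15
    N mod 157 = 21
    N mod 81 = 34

The moduli are pairwise coprime; M = 25·31·157·81 = 9855675.
M/25 = 394227; 394227 ≡ 2 (mod 25); 2·13 ≡ 1, so inverse 13.
M/31 = 317925; 317925 ≡ 20 (mod 31); 20·14 ≡ 1, so inverse 14.
M/157 = 62775; 62775 ≡ 132 (mod 157); 132·113 ≡ 1, so inverse 113.
M/81 = 121675; 121675 ≡ 13 (mod 81); 13·25 ≡ 1, so inverse 25.
N ≡ 4·394227·13 + 15·317925·14 + 21·62775·113 + 34·121675·25 = 339652879.
339652879 mod 9855675 = 4559929.

4559929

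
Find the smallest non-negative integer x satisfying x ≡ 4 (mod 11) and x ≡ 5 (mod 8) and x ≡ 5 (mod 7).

The moduli are pairwise coprime; N = 11·8·7 = 616.
N/11 = 56; 56 ≡ 1 (mod 11), inverse 1.
N/8 = 77; 77 ≡ 5 (mod 8); 5·5 ≡ 1, so inverse 5.
N/7 = 88; 88 ≡ 4 (mod 7); 4·2 ≡ 1, so inverse 2.
x ≡ 4·56·1 + 5·77·5 + 5·88·2 = 3029.
3029 mod 616 = 565.

565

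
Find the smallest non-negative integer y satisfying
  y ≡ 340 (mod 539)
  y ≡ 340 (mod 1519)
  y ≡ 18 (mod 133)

200848

gcd(539, 1519) = 49 and 49 | (340 − 340), so the pair is consistent; merging gives y ≡ 340 (mod 16709), where 16709 = lcm(539, 1519).
gcd(16709, 133) = 7 and 7 | (18 − 340), so the pair is consistent; merging gives y ≡ 200848 (mod 317471), where 317471 = lcm(16709, 133).
The solution is unique modulo lcm(539, 1519, 133) = 317471.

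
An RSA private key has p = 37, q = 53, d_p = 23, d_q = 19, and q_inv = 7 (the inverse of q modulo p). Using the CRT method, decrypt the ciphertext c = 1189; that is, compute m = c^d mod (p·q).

m₁ = c^(d_p) mod p: c ≡ 5 (mod 37), and 5^23 mod 37 = 20.
m₂ = c^(d_q) mod q: c ≡ 23 (mod 53), and 23^19 mod 53 = 30.
h = q_inv·(m₁ − m₂) mod p = 7·(20 − 30) mod 37 = 4.
m = m₂ + h·q = 30 + 4·53 = 242.

242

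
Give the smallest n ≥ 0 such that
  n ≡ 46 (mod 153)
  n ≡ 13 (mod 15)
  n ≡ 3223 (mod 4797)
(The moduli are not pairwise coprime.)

Combine the congruences pairwise.
gcd(153, 15) = 3 and 3 | (13 − 46), so the pair is consistent; merging gives n ≡ 658 (mod 765), where 765 = lcm(153, 15).
gcd(765, 4797) = 9 and 9 | (3223 − 658), so the pair is consistent; merging gives n ≡ 386983 (mod 407745), where 407745 = lcm(765, 4797).
The solution is unique modulo lcm(153, 15, 4797) = 407745.

386983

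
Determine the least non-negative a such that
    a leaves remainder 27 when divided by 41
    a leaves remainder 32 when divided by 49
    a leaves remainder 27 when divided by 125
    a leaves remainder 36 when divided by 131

The moduli are pairwise coprime; N = 41·49·125·131 = 32897375.
N/41 = 802375; 802375 ≡ 5 (mod 41); 5·33 ≡ 1, so inverse 33.
N/49 = 671375; 671375 ≡ 26 (mod 49); 26·17 ≡ 1, so inverse 17.
N/125 = 263179; 263179 ≡ 54 (mod 125); 54·44 ≡ 1, so inverse 44.
N/131 = 251125; 251125 ≡ 129 (mod 131); 129·65 ≡ 1, so inverse 65.
a ≡ 27·802375·33 + 32·671375·17 + 27·263179·44 + 36·251125·65 = 1980433277.
1980433277 mod 32897375 = 6590777.

6590777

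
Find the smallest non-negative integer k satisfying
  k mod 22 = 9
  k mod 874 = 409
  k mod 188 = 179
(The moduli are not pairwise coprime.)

Combine the congruences pairwise.
gcd(22, 874) = 2 and 2 | (409 − 9), so the pair is consistent; merging gives k ≡ 7401 (mod 9614), where 9614 = lcm(22, 874).
gcd(9614, 188) = 2 and 2 | (179 − 7401), so the pair is consistent; merging gives k ≡ 882275 (mod 903716), where 903716 = lcm(9614, 188).
The solution is unique modulo lcm(22, 874, 188) = 903716.

882275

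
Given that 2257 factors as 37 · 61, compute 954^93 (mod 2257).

Mod 37: 954 ≡ 29; by Fermat, exponent reduces to 93 mod 36 = 21; 29^21 ≡ 31 (mod 37).
Mod 61: 954 ≡ 39; by Fermat, exponent reduces to 93 mod 60 = 33; 39^33 ≡ 27 (mod 61).
Combine by CRT: x ≡ 31 (mod 37), x ≡ 27 (mod 61) ⇒ x ≡ 1918 (mod 2257).

1918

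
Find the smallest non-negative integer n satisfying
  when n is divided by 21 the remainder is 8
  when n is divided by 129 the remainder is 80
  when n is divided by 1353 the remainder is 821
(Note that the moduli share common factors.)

203771

gcd(21, 129) = 3 and 3 | (80 − 8), so the pair is consistent; merging gives n ≡ 596 (mod 903), where 903 = lcm(21, 129).
gcd(903, 1353) = 3 and 3 | (821 − 596), so the pair is consistent; merging gives n ≡ 203771 (mod 407253), where 407253 = lcm(903, 1353).
The solution is unique modulo lcm(21, 129, 1353) = 407253.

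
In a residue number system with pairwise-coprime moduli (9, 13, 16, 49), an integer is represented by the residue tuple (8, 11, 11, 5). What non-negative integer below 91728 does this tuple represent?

5003

The moduli are pairwise coprime; N = 9·13·16·49 = 91728.
N/9 = 10192; 10192 ≡ 4 (mod 9); 4·7 ≡ 1, so inverse 7.
N/13 = 7056; 7056 ≡ 10 (mod 13); 10·4 ≡ 1, so inverse 4.
N/16 = 5733; 5733 ≡ 5 (mod 16); 5·13 ≡ 1, so inverse 13.
N/49 = 1872; 1872 ≡ 10 (mod 49); 10·5 ≡ 1, so inverse 5.
x ≡ 8·10192·7 + 11·7056·4 + 11·5733·13 + 5·1872·5 = 1747835.
1747835 mod 91728 = 5003.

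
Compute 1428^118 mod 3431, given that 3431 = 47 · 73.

Mod 47: 1428 ≡ 18; by Fermat, exponent reduces to 118 mod 46 = 26; 18^26 ≡ 4 (mod 47).
Mod 73: 1428 ≡ 41; by Fermat, exponent reduces to 118 mod 72 = 46; 41^46 ≡ 32 (mod 73).
Combine by CRT: x ≡ 4 (mod 47), x ≡ 32 (mod 73) ⇒ x ≡ 1273 (mod 3431).

1273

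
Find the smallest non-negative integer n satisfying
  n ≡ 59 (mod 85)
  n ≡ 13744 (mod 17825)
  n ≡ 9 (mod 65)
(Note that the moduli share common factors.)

Combine the congruences pairwise.
gcd(85, 17825) = 5 and 5 | (13744 − 59), so the pair is consistent; merging gives n ≡ 13744 (mod 303025), where 303025 = lcm(85, 17825).
gcd(303025, 65) = 5 and 5 | (9 − 13744), so the pair is consistent; merging gives n ≡ 1225844 (mod 3939325), where 3939325 = lcm(303025, 65).
The solution is unique modulo lcm(85, 17825, 65) = 3939325.

1225844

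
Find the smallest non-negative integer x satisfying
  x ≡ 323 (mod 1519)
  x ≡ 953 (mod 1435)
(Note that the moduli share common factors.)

167413

gcd(1519, 1435) = 7 and 7 | (953 − 323), so the pair is consistent; merging gives x ≡ 167413 (mod 311395), where 311395 = lcm(1519, 1435).
The solution is unique modulo lcm(1519, 1435) = 311395.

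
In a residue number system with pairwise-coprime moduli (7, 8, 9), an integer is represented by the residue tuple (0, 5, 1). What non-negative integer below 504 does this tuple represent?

469

Combine the congruences pairwise.
From x ≡ 0 (mod 7) write x = 0 + 7t. Substituting into x ≡ 5 (mod 8) gives 7t ≡ 5 (mod 8), and since 7⁻¹ ≡ 7 (mod 8), t ≡ 3. Hence x ≡ 0 + 7·3 = 21 (mod 56).
From x ≡ 21 (mod 56) write x = 21 + 56t. Substituting into x ≡ 1 (mod 9) gives 56t ≡ 7 (mod 9), and since 2⁻¹ ≡ 5 (mod 9), t ≡ 8. Hence x ≡ 21 + 56·8 = 469 (mod 504).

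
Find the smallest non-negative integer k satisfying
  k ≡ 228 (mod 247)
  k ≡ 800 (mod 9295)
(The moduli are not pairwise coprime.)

gcd(247, 9295) = 13 and 13 | (800 − 228), so the pair is consistent; merging gives k ≡ 84455 (mod 176605), where 176605 = lcm(247, 9295).
The solution is unique modulo lcm(247, 9295) = 176605.

84455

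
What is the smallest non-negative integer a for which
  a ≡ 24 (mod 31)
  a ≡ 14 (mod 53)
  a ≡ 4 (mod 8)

2876

From a ≡ 24 (mod 31) write a = 24 + 31t. Substituting into a ≡ 14 (mod 53) gives 31t ≡ 43 (mod 53), and since 31⁻¹ ≡ 12 (mod 53), t ≡ 39. Hence a ≡ 24 + 31·39 = 1233 (mod 1643).
From a ≡ 1233 (mod 1643) write a = 1233 + 1643t. Substituting into a ≡ 4 (mod 8) gives 1643t ≡ 3 (mod 8), and since 3⁻¹ ≡ 3 (mod 8), t ≡ 1. Hence a ≡ 1233 + 1643·1 = 2876 (mod 13144).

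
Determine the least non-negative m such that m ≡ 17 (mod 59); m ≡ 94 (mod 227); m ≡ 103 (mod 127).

Combine the congruences pairwise.
From m ≡ 17 (mod 59) write m = 17 + 59t. Substituting into m ≡ 94 (mod 227) gives 59t ≡ 77 (mod 227), and since 59⁻¹ ≡ 177 (mod 227), t ≡ 9. Hence m ≡ 17 + 59·9 = 548 (mod 13393).
From m ≡ 548 (mod 13393) write m = 548 + 13393t. Substituting into m ≡ 103 (mod 127) gives 13393t ≡ 63 (mod 127), and since 58⁻¹ ≡ 46 (mod 127), t ≡ 104. Hence m ≡ 548 + 13393·104 = 1393420 (mod 1700911).

1393420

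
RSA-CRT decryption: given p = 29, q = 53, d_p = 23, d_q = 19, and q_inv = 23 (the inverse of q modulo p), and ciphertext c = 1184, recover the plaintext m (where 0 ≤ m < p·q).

1417

m₁ = c^(d_p) mod p: c ≡ 24 (mod 29), and 24^23 mod 29 = 25.
m₂ = c^(d_q) mod q: c ≡ 18 (mod 53), and 18^19 mod 53 = 39.
h = q_inv·(m₁ − m₂) mod p = 23·(25 − 39) mod 29 = 26.
m = m₂ + h·q = 39 + 26·53 = 1417.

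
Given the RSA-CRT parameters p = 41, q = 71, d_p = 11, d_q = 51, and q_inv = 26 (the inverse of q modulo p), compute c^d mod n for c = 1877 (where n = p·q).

788

m₁ = c^(d_p) mod p: c ≡ 32 (mod 41), and 32^11 mod 41 = 9.
m₂ = c^(d_q) mod q: c ≡ 31 (mod 71), and 31^51 mod 71 = 7.
h = q_inv·(m₁ − m₂) mod p = 26·(9 − 7) mod 41 = 11.
m = m₂ + h·q = 7 + 11·71 = 788.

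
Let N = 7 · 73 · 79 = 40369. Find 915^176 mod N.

7921

Mod 7: 915 ≡ 5; by Fermat, exponent reduces to 176 mod 6 = 2; 5^2 ≡ 4 (mod 7).
Mod 73: 915 ≡ 39; by Fermat, exponent reduces to 176 mod 72 = 32; 39^32 ≡ 37 (mod 73).
Mod 79: 915 ≡ 46; by Fermat, exponent reduces to 176 mod 78 = 20; 46^20 ≡ 21 (mod 79).
Combine by CRT: x ≡ 4 (mod 7), x ≡ 37 (mod 73), x ≡ 21 (mod 79) ⇒ x ≡ 7921 (mod 40369).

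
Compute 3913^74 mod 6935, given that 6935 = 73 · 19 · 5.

6024

Mod 73: 3913 ≡ 44; by Fermat, exponent reduces to 74 mod 72 = 2; 44^2 ≡ 38 (mod 73).
Mod 19: 3913 ≡ 18; by Fermat, exponent reduces to 74 mod 18 = 2; 18^2 ≡ 1 (mod 19).
Mod 5: 3913 ≡ 3; by Fermat, exponent reduces to 74 mod 4 = 2; 3^2 ≡ 4 (mod 5).
Combine by CRT: x ≡ 38 (mod 73), x ≡ 1 (mod 19), x ≡ 4 (mod 5) ⇒ x ≡ 6024 (mod 6935).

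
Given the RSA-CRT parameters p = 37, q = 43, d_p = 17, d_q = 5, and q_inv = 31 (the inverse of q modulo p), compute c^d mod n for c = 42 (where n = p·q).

m₁ = c^(d_p) mod p: c ≡ 5 (mod 37), and 5^17 mod 37 = 22.
m₂ = c^(d_q) mod q: c ≡ 42 (mod 43), and 42^5 mod 43 = 42.
h = q_inv·(m₁ − m₂) mod p = 31·(22 − 42) mod 37 = 9.
m = m₂ + h·q = 42 + 9·43 = 429.

429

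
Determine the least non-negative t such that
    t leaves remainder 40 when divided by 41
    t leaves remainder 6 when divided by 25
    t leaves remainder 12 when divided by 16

The moduli are pairwise coprime; N = 41·25·16 = 16400.
N/41 = 400; 400 ≡ 31 (mod 41); 31·4 ≡ 1, so inverse 4.
N/25 = 656; 656 ≡ 6 (mod 25); 6·21 ≡ 1, so inverse 21.
N/16 = 1025; 1025 ≡ 1 (mod 16), inverse 1.
t ≡ 40·400·4 + 6·656·21 + 12·1025·1 = 158956.
158956 mod 16400 = 11356.

11356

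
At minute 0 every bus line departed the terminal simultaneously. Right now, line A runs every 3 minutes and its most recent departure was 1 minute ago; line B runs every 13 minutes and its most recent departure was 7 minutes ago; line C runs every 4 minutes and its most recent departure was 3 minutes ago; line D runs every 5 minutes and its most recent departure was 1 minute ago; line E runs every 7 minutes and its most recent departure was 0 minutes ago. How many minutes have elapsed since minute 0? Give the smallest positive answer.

2191

Combine the congruences pairwise.
From t ≡ 1 (mod 3) write t = 1 + 3s. Substituting into t ≡ 7 (mod 13) gives 3s ≡ 6 (mod 13), and since 3⁻¹ ≡ 9 (mod 13), s ≡ 2. Hence t ≡ 1 + 3·2 = 7 (mod 39).
From t ≡ 7 (mod 39) write t = 7 + 39s. Substituting into t ≡ 3 (mod 4) gives 39s ≡ 0 (mod 4), and since 3⁻¹ ≡ 3 (mod 4), s ≡ 0. Hence t ≡ 7 + 39·0 = 7 (mod 156).
From t ≡ 7 (mod 156) write t = 7 + 156s. Substituting into t ≡ 1 (mod 5) gives 156s ≡ 4 (mod 5), and since 1⁻¹ ≡ 1 (mod 5), s ≡ 4. Hence t ≡ 7 + 156·4 = 631 (mod 780).
From t ≡ 631 (mod 780) write t = 631 + 780s. Substituting into t ≡ 0 (mod 7) gives 780s ≡ 6 (mod 7), and since 3⁻¹ ≡ 5 (mod 7), s ≡ 2. Hence t ≡ 631 + 780·2 = 2191 (mod 5460).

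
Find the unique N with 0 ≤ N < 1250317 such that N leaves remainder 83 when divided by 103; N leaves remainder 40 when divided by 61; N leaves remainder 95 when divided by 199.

The moduli are pairwise coprime; M = 103·61·199 = 1250317.
M/103 = 12139; 12139 ≡ 88 (mod 103); 88·48 ≡ 1, so inverse 48.
M/61 = 20497; 20497 ≡ 1 (mod 61), inverse 1.
M/199 = 6283; 6283 ≡ 114 (mod 199); 114·103 ≡ 1, so inverse 103.
N ≡ 83·12139·48 + 40·20497·1 + 95·6283·103 = 110660811.
110660811 mod 1250317 = 632915.

632915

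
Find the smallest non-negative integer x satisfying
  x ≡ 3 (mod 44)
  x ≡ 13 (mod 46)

gcd(44, 46) = 2 and 2 | (13 − 3), so the pair is consistent; merging gives x ≡ 795 (mod 1012), where 1012 = lcm(44, 46).
The solution is unique modulo lcm(44, 46) = 1012.

795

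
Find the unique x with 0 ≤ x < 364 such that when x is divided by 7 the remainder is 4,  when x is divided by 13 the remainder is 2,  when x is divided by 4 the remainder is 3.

67

From x ≡ 4 (mod 7) write x = 4 + 7t. Substituting into x ≡ 2 (mod 13) gives 7t ≡ 11 (mod 13), and since 7⁻¹ ≡ 2 (mod 13), t ≡ 9. Hence x ≡ 4 + 7·9 = 67 (mod 91).
From x ≡ 67 (mod 91) write x = 67 + 91t. Substituting into x ≡ 3 (mod 4) gives 91t ≡ 0 (mod 4), and since 3⁻¹ ≡ 3 (mod 4), t ≡ 0. Hence x ≡ 67 + 91·0 = 67 (mod 364).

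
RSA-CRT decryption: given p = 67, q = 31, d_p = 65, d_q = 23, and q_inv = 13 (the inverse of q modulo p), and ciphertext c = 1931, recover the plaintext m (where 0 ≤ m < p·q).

307

m₁ = c^(d_p) mod p: c ≡ 55 (mod 67), and 55^65 mod 67 = 39.
m₂ = c^(d_q) mod q: c ≡ 9 (mod 31), and 9^23 mod 31 = 28.
h = q_inv·(m₁ − m₂) mod p = 13·(39 − 28) mod 67 = 9.
m = m₂ + h·q = 28 + 9·31 = 307.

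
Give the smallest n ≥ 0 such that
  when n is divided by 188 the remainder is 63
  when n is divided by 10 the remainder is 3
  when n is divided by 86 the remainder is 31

Combine the congruences pairwise.
gcd(188, 10) = 2 and 2 | (3 − 63), so the pair is consistent; merging gives n ≡ 63 (mod 940), where 940 = lcm(188, 10).
gcd(940, 86) = 2 and 2 | (31 − 63), so the pair is consistent; merging gives n ≡ 32023 (mod 40420), where 40420 = lcm(940, 86).
The solution is unique modulo lcm(188, 10, 86) = 40420.

32023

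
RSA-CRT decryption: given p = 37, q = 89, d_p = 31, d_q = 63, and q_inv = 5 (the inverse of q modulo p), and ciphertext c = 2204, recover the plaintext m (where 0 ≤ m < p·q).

1175

m₁ = c^(d_p) mod p: c ≡ 21 (mod 37), and 21^31 mod 37 = 28.
m₂ = c^(d_q) mod q: c ≡ 68 (mod 89), and 68^63 mod 89 = 18.
h = q_inv·(m₁ − m₂) mod p = 5·(28 − 18) mod 37 = 13.
m = m₂ + h·q = 18 + 13·89 = 1175.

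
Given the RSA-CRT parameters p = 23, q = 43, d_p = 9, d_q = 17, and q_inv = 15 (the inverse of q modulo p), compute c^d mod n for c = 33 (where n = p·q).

m₁ = c^(d_p) mod p: c ≡ 10 (mod 23), and 10^9 mod 23 = 20.
m₂ = c^(d_q) mod q: c ≡ 33 (mod 43), and 33^17 mod 43 = 34.
h = q_inv·(m₁ − m₂) mod p = 15·(20 − 34) mod 23 = 20.
m = m₂ + h·q = 34 + 20·43 = 894.

894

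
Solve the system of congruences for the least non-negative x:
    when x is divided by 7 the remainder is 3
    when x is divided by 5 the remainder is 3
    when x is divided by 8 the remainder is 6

The moduli are pairwise coprime; N = 7·5·8 = 280.
N/7 = 40; 40 ≡ 5 (mod 7); 5·3 ≡ 1, so inverse 3.
N/5 = 56; 56 ≡ 1 (mod 5), inverse 1.
N/8 = 35; 35 ≡ 3 (mod 8); 3·3 ≡ 1, so inverse 3.
x ≡ 3·40·3 + 3·56·1 + 6·35·3 = 1158.
1158 mod 280 = 38.

38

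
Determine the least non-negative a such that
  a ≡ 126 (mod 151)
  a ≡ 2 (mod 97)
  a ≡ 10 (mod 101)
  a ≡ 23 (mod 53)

From a ≡ 126 (mod 151) write a = 126 + 151t. Substituting into a ≡ 2 (mod 97) gives 151t ≡ 70 (mod 97), and since 54⁻¹ ≡ 9 (mod 97), t ≡ 48. Hence a ≡ 126 + 151·48 = 7374 (mod 14647).
From a ≡ 7374 (mod 14647) write a = 7374 + 14647t. Substituting into a ≡ 10 (mod 101) gives 14647t ≡ 9 (mod 101), and since 2⁻¹ ≡ 51 (mod 101), t ≡ 55. Hence a ≡ 7374 + 14647·55 = 812959 (mod 1479347).
From a ≡ 812959 (mod 1479347) write a = 812959 + 1479347t. Substituting into a ≡ 23 (mod 53) gives 1479347t ≡ 31 (mod 53), and since 11⁻¹ ≡ 29 (mod 53), t ≡ 51. Hence a ≡ 812959 + 1479347·51 = 76259656 (mod 78405391).

76259656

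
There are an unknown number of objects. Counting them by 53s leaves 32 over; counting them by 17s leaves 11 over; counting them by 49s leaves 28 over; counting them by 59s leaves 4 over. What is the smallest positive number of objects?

From N ≡ 32 (mod 53) write N = 32 + 53t. Substituting into N ≡ 11 (mod 17) gives 53t ≡ 13 (mod 17), and since 2⁻¹ ≡ 9 (mod 17), t ≡ 15. Hence N ≡ 32 + 53·15 = 827 (mod 901).
From N ≡ 827 (mod 901) write N = 827 + 901t. Substituting into N ≡ 28 (mod 49) gives 901t ≡ 34 (mod 49), and since 19⁻¹ ≡ 31 (mod 49), t ≡ 25. Hence N ≡ 827 + 901·25 = 23352 (mod 44149).
From N ≡ 23352 (mod 44149) write N = 23352 + 44149t. Substituting into N ≡ 4 (mod 59) gives 44149t ≡ 16 (mod 59), and since 17⁻¹ ≡ 7 (mod 59), t ≡ 53. Hence N ≡ 23352 + 44149·53 = 2363249 (mod 2604791).

2363249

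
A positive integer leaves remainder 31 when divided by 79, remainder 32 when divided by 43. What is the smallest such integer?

Combine the congruences pairwise.
From x ≡ 31 (mod 79) write x = 31 + 79t. Substituting into x ≡ 32 (mod 43) gives 79t ≡ 1 (mod 43), and since 36⁻¹ ≡ 6 (mod 43), t ≡ 6. Hence x ≡ 31 + 79·6 = 505 (mod 3397).

505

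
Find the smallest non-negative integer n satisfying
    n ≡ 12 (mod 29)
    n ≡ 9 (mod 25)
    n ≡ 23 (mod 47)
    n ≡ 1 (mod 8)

The moduli are pairwise coprime; M = 29·25·47·8 = 272600.
M/29 = 9400; 9400 ≡ 4 (mod 29); 4·22 ≡ 1, so inverse 22.
M/25 = 10904; 10904 ≡ 4 (mod 25); 4·19 ≡ 1, so inverse 19.
M/47 = 5800; 5800 ≡ 19 (mod 47); 19·5 ≡ 1, so inverse 5.
M/8 = 34075; 34075 ≡ 3 (mod 8); 3·3 ≡ 1, so inverse 3.
n ≡ 12·9400·22 + 9·10904·19 + 23·5800·5 + 1·34075·3 = 5115409.
5115409 mod 272600 = 208609.

208609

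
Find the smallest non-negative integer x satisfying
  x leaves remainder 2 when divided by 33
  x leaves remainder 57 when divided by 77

Combine the congruences pairwise.
gcd(33, 77) = 11 and 11 | (57 − 2), so the pair is consistent; merging gives x ≡ 134 (mod 231), where 231 = lcm(33, 77).
The solution is unique modulo lcm(33, 77) = 231.

134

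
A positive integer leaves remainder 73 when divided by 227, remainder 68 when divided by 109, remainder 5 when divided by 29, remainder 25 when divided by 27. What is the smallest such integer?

8624257

The moduli are pairwise coprime; M = 227·109·29·27 = 19373769.
M/227 = 85347; 85347 ≡ 222 (mod 227); 222·136 ≡ 1, so inverse 136.
M/109 = 177741; 177741 ≡ 71 (mod 109); 71·43 ≡ 1, so inverse 43.
M/29 = 668061; 668061 ≡ 17 (mod 29); 17·12 ≡ 1, so inverse 12.
M/27 = 717547; 717547 ≡ 22 (mod 27); 22·16 ≡ 1, so inverse 16.
n ≡ 73·85347·136 + 68·177741·43 + 5·668061·12 + 25·717547·16 = 1694142160.
1694142160 mod 19373769 = 8624257.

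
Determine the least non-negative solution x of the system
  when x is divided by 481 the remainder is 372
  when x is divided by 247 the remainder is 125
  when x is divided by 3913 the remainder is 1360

Combine the congruences pairwise.
gcd(481, 247) = 13 and 13 | (125 − 372), so the pair is consistent; merging gives x ≡ 372 (mod 9139), where 9139 = lcm(481, 247).
gcd(9139, 3913) = 13 and 13 | (1360 − 372), so the pair is consistent; merging gives x ≡ 1042218 (mod 2750839), where 2750839 = lcm(9139, 3913).
The solution is unique modulo lcm(481, 247, 3913) = 2750839.

1042218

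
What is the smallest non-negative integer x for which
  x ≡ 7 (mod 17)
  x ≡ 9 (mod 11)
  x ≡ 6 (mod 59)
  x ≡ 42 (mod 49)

77119

The moduli are pairwise coprime; N = 17·11·59·49 = 540617.
N/17 = 31801; 31801 ≡ 11 (mod 17); 11·14 ≡ 1, so inverse 14.
N/11 = 49147; 49147 ≡ 10 (mod 11); 10·10 ≡ 1, so inverse 10.
N/59 = 9163; 9163 ≡ 18 (mod 59); 18·23 ≡ 1, so inverse 23.
N/49 = 11033; 11033 ≡ 8 (mod 49); 8·43 ≡ 1, so inverse 43.
x ≡ 7·31801·14 + 9·49147·10 + 6·9163·23 + 42·11033·43 = 28729820.
28729820 mod 540617 = 77119.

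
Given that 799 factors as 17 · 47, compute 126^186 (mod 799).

Mod 17: 126 ≡ 7; by Fermat, exponent reduces to 186 mod 16 = 10; 7^10 ≡ 2 (mod 17).
Mod 47: 126 ≡ 32; by Fermat, exponent reduces to 186 mod 46 = 2; 32^2 ≡ 37 (mod 47).
Combine by CRT: x ≡ 2 (mod 17), x ≡ 37 (mod 47) ⇒ x ≡ 648 (mod 799).

648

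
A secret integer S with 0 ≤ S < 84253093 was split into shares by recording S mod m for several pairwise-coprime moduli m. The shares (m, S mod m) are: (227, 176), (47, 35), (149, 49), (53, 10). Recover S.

The moduli are pairwise coprime; N = 227·47·149·53 = 84253093.
N/227 = 371159; 371159 ≡ 14 (mod 227); 14·146 ≡ 1, so inverse 146.
N/47 = 1792619; 1792619 ≡ 39 (mod 47); 39·41 ≡ 1, so inverse 41.
N/149 = 565457; 565457 ≡ 2 (mod 149); 2·75 ≡ 1, so inverse 75.
N/53 = 1589681; 1589681 ≡ 52 (mod 53); 52·52 ≡ 1, so inverse 52.
S ≡ 176·371159·146 + 35·1792619·41 + 49·565457·75 + 10·1589681·52 = 15014398524.
15014398524 mod 84253093 = 17347970.

17347970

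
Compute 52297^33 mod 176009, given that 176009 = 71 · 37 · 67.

126698

Mod 71: 52297 ≡ 41; 41^33 ≡ 34 (mod 71).
Mod 37: 52297 ≡ 16; 16^33 ≡ 10 (mod 37).
Mod 67: 52297 ≡ 37; 37^33 ≡ 1 (mod 67).
Combine by CRT: x ≡ 34 (mod 71), x ≡ 10 (mod 37), x ≡ 1 (mod 67) ⇒ x ≡ 126698 (mod 176009).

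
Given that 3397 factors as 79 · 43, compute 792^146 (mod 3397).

Mod 79: 792 ≡ 2; by Fermat, exponent reduces to 146 mod 78 = 68; 2^68 ≡ 26 (mod 79).
Mod 43: 792 ≡ 18; by Fermat, exponent reduces to 146 mod 42 = 20; 18^20 ≡ 31 (mod 43).
Combine by CRT: x ≡ 26 (mod 79), x ≡ 31 (mod 43) ⇒ x ≡ 2396 (mod 3397).

2396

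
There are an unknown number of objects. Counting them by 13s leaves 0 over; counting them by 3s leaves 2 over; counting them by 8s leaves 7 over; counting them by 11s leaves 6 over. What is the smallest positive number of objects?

2327

Combine the congruences pairwise.
From N ≡ 0 (mod 13) write N = 0 + 13t. Substituting into N ≡ 2 (mod 3) gives 13t ≡ 2 (mod 3), and since 1⁻¹ ≡ 1 (mod 3), t ≡ 2. Hence N ≡ 0 + 13·2 = 26 (mod 39).
From N ≡ 26 (mod 39) write N = 26 + 39t. Substituting into N ≡ 7 (mod 8) gives 39t ≡ 5 (mod 8), and since 7⁻¹ ≡ 7 (mod 8), t ≡ 3. Hence N ≡ 26 + 39·3 = 143 (mod 312).
From N ≡ 143 (mod 312) write N = 143 + 312t. Substituting into N ≡ 6 (mod 11) gives 312t ≡ 6 (mod 11), and since 4⁻¹ ≡ 3 (mod 11), t ≡ 7. Hence N ≡ 143 + 312·7 = 2327 (mod 3432).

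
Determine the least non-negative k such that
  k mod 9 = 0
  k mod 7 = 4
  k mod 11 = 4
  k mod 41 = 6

The moduli are pairwise coprime; N = 9·7·11·41 = 28413.
N/9 = 3157; 3157 ≡ 7 (mod 9); 7·4 ≡ 1, so inverse 4.
N/7 = 4059; 4059 ≡ 6 (mod 7); 6·6 ≡ 1, so inverse 6.
N/11 = 2583; 2583 ≡ 9 (mod 11); 9·5 ≡ 1, so inverse 5.
N/41 = 693; 693 ≡ 37 (mod 41); 37·10 ≡ 1, so inverse 10.
k ≡ 0·3157·4 + 4·4059·6 + 4·2583·5 + 6·693·10 = 190656.
190656 mod 28413 = 20178.

20178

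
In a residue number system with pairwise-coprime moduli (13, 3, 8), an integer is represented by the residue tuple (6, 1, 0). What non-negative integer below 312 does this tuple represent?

The moduli are pairwise coprime; N = 13·3·8 = 312.
N/13 = 24; 24 ≡ 11 (mod 13); 11·6 ≡ 1, so inverse 6.
N/3 = 104; 104 ≡ 2 (mod 3); 2·2 ≡ 1, so inverse 2.
N/8 = 39; 39 ≡ 7 (mod 8); 7·7 ≡ 1, so inverse 7.
x ≡ 6·24·6 + 1·104·2 + 0·39·7 = 1072.
1072 mod 312 = 136.

136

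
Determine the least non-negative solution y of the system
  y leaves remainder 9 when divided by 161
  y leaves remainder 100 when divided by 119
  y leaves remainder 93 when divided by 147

14499

gcd(161, 119) = 7 and 7 | (100 − 9), so the pair is consistent; merging gives y ≡ 814 (mod 2737), where 2737 = lcm(161, 119).
gcd(2737, 147) = 7 and 7 | (93 − 814), so the pair is consistent; merging gives y ≡ 14499 (mod 57477), where 57477 = lcm(2737, 147).
The solution is unique modulo lcm(161, 119, 147) = 57477.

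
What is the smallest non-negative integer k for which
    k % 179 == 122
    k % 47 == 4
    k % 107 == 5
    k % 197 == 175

20912513

From k ≡ 122 (mod 179) write k = 122 + 179t. Substituting into k ≡ 4 (mod 47) gives 179t ≡ 23 (mod 47), and since 38⁻¹ ≡ 26 (mod 47), t ≡ 34. Hence k ≡ 122 + 179·34 = 6208 (mod 8413).
From k ≡ 6208 (mod 8413) write k = 6208 + 8413t. Substituting into k ≡ 5 (mod 107) gives 8413t ≡ 3 (mod 107), and since 67⁻¹ ≡ 8 (mod 107), t ≡ 24. Hence k ≡ 6208 + 8413·24 = 208120 (mod 900191).
From k ≡ 208120 (mod 900191) write k = 208120 + 900191t. Substituting into k ≡ 175 (mod 197) gives 900191t ≡ 87 (mod 197), and since 98⁻¹ ≡ 195 (mod 197), t ≡ 23. Hence k ≡ 208120 + 900191·23 = 20912513 (mod 177337627).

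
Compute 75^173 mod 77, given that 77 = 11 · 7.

3

Mod 11: 75 ≡ 9; by Fermat, exponent reduces to 173 mod 10 = 3; 9^3 ≡ 3 (mod 11).
Mod 7: 75 ≡ 5; by Fermat, exponent reduces to 173 mod 6 = 5; 5^5 ≡ 3 (mod 7).
Combine by CRT: x ≡ 3 (mod 11), x ≡ 3 (mod 7) ⇒ x ≡ 3 (mod 77).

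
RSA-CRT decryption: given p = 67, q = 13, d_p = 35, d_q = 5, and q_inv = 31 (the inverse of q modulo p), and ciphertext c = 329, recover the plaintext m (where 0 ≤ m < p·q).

m₁ = c^(d_p) mod p: c ≡ 61 (mod 67), and 61^35 mod 67 = 31.
m₂ = c^(d_q) mod q: c ≡ 4 (mod 13), and 4^5 mod 13 = 10.
h = q_inv·(m₁ − m₂) mod p = 31·(31 − 10) mod 67 = 48.
m = m₂ + h·q = 10 + 48·13 = 634.

634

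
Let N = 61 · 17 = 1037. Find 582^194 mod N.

407

Mod 61: 582 ≡ 33; by Fermat, exponent reduces to 194 mod 60 = 14; 33^14 ≡ 41 (mod 61).
Mod 17: 582 ≡ 4; by Fermat, exponent reduces to 194 mod 16 = 2; 4^2 ≡ 16 (mod 17).
Combine by CRT: x ≡ 41 (mod 61), x ≡ 16 (mod 17) ⇒ x ≡ 407 (mod 1037).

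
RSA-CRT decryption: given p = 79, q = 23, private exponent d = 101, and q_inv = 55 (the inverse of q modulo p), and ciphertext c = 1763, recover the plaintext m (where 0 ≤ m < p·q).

d_p = d mod (p−1) = 101 mod 78 = 23; d_q = d mod (q−1) = 13.
m₁ = c^(d_p) mod p: c ≡ 25 (mod 79), and 25^23 mod 79 = 73.
m₂ = c^(d_q) mod q: c ≡ 15 (mod 23), and 15^13 mod 23 = 5.
h = q_inv·(m₁ − m₂) mod p = 55·(73 − 5) mod 79 = 27.
m = m₂ + h·q = 5 + 27·23 = 626.

626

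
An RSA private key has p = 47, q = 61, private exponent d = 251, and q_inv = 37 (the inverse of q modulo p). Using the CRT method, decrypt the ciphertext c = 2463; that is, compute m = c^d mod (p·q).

d_p = d mod (p−1) = 251 mod 46 = 21; d_q = d mod (q−1) = 11.
m₁ = c^(d_p) mod p: c ≡ 19 (mod 47), and 19^21 mod 47 = 22.
m₂ = c^(d_q) mod q: c ≡ 23 (mod 61), and 23^11 mod 61 = 38.
h = q_inv·(m₁ − m₂) mod p = 37·(22 − 38) mod 47 = 19.
m = m₂ + h·q = 38 + 19·61 = 1197.

1197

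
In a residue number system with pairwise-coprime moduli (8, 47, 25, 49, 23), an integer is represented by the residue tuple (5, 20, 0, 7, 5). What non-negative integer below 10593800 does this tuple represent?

Combine the congruences pairwise.
From x ≡ 5 (mod 8) write x = 5 + 8t. Substituting into x ≡ 20 (mod 47) gives 8t ≡ 15 (mod 47), and since 8⁻¹ ≡ 6 (mod 47), t ≡ 43. Hence x ≡ 5 + 8·43 = 349 (mod 376).
From x ≡ 349 (mod 376) write x = 349 + 376t. Substituting into x ≡ 0 (mod 25) gives 376t ≡ 1 (mod 25), and since 1⁻¹ ≡ 1 (mod 25), t ≡ 1. Hence x ≡ 349 + 376·1 = 725 (mod 9400).
From x ≡ 725 (mod 9400) write x = 725 + 9400t. Substituting into x ≡ 7 (mod 49) gives 9400t ≡ 17 (mod 49), and since 41⁻¹ ≡ 6 (mod 49), t ≡ 4. Hence x ≡ 725 + 9400·4 = 38325 (mod 460600).
From x ≡ 38325 (mod 460600) write x = 38325 + 460600t. Substituting into x ≡ 5 (mod 23) gives 460600t ≡ 21 (mod 23), and since 2⁻¹ ≡ 12 (mod 23), t ≡ 22. Hence x ≡ 38325 + 460600·22 = 10171525 (mod 10593800).

10171525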